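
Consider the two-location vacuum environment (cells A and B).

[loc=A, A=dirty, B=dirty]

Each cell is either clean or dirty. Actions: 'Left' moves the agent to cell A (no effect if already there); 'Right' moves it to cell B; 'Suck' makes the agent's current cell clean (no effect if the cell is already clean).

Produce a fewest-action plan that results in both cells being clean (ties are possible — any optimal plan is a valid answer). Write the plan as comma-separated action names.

Suck, Right, Suck

Suck (#1): in A — A clean, B dirty
Right (#2): in B — A clean, B dirty
Suck (#3): in B — A clean, B clean
min 3: Suck A + move + Suck B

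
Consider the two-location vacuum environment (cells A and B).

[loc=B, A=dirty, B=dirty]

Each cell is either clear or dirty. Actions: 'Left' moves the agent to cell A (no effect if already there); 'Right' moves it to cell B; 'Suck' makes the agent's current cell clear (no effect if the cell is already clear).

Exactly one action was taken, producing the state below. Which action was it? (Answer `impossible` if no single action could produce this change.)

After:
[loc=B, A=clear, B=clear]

impossible

try  Left: loc=A A=dirty B=dirty
try Right: loc=B A=dirty B=dirty
try  Suck: loc=B A=dirty B=clear
no single action produces the after-state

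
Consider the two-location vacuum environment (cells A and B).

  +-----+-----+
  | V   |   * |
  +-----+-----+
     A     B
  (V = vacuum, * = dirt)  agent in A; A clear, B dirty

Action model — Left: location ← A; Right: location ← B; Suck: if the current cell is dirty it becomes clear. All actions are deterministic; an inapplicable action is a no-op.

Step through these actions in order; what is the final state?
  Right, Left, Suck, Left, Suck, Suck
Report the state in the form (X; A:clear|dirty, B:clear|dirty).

(A; A:clear, B:dirty)

1. Right → (B; A:clear, B:dirty)
2. Left → (A; A:clear, B:dirty)
3. Suck → (A; A:clear, B:dirty)
4. Left → (A; A:clear, B:dirty)
5. Suck → (A; A:clear, B:dirty)
6. Suck → (A; A:clear, B:dirty)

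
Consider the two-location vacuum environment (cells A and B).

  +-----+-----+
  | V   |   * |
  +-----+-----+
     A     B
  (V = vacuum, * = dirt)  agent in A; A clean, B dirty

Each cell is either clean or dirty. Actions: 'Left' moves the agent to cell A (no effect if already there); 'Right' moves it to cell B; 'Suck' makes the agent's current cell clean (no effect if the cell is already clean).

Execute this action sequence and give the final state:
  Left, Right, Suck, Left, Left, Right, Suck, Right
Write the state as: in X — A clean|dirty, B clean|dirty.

1) do Left; now in A — A clean, B dirty
2) do Right; now in B — A clean, B dirty
3) do Suck; now in B — A clean, B clean
4) do Left; now in A — A clean, B clean
5) do Left; now in A — A clean, B clean
6) do Right; now in B — A clean, B clean
7) do Suck; now in B — A clean, B clean
8) do Right; now in B — A clean, B clean

in B — A clean, B clean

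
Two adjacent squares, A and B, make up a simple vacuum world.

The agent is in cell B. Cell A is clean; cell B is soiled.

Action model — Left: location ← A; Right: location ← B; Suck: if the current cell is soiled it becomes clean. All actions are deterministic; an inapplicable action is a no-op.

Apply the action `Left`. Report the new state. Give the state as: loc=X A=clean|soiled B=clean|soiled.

loc=A A=clean B=soiled

start: loc=B A=clean B=soiled
step 1/1 (Left): loc=A A=clean B=soiled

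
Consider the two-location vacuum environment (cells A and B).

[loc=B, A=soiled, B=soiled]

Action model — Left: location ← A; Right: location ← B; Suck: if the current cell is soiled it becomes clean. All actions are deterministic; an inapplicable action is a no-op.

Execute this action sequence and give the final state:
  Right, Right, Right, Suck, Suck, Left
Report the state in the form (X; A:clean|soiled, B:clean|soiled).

[1] after Right: (B; A:soiled, B:soiled)
[2] after Right: (B; A:soiled, B:soiled)
[3] after Right: (B; A:soiled, B:soiled)
[4] after Suck: (B; A:soiled, B:clean)
[5] after Suck: (B; A:soiled, B:clean)
[6] after Left: (A; A:soiled, B:clean)

(A; A:soiled, B:clean)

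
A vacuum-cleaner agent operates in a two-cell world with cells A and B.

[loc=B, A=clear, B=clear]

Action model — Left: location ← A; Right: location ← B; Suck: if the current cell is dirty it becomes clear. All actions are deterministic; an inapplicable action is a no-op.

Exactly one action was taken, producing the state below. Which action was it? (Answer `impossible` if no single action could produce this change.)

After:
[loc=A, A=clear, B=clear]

Left

try  Left: in A — A clear, B clear  ← match
try Right: in B — A clear, B clear
try  Suck: in B — A clear, B clear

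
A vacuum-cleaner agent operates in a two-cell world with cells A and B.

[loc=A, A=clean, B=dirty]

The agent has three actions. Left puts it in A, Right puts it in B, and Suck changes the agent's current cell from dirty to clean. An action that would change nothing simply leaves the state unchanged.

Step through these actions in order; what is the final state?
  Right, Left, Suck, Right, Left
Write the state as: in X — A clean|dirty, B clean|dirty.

in A — A clean, B dirty

Right (#1): in B — A clean, B dirty
Left (#2): in A — A clean, B dirty
Suck (#3): in A — A clean, B dirty
Right (#4): in B — A clean, B dirty
Left (#5): in A — A clean, B dirty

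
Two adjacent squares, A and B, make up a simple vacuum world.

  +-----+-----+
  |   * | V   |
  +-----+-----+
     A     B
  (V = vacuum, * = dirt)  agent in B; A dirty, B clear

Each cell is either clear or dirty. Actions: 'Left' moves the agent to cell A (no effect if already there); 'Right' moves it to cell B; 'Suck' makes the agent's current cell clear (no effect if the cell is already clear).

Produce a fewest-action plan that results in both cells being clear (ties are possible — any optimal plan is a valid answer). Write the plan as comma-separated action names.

Left (#1): <A|dirty|clear>
Suck (#2): <A|clear|clear>
min 2: go A then Suck

Left, Suck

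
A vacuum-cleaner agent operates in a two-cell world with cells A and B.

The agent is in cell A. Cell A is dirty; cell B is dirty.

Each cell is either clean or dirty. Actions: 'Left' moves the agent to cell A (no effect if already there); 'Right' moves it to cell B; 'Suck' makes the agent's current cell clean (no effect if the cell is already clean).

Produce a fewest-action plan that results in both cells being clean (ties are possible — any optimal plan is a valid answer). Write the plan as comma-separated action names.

1. Suck → in A — A clean, B dirty
2. Right → in B — A clean, B dirty
3. Suck → in B — A clean, B clean
min 3: Suck A + move + Suck B

Suck, Right, Suck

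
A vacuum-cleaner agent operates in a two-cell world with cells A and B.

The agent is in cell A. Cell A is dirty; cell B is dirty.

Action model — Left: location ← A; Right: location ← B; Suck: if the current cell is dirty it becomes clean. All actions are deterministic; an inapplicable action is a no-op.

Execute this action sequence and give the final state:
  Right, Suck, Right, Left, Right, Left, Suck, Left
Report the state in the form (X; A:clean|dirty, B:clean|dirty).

1. Right → (B; A:dirty, B:dirty)
2. Suck → (B; A:dirty, B:clean)
3. Right → (B; A:dirty, B:clean)
4. Left → (A; A:dirty, B:clean)
5. Right → (B; A:dirty, B:clean)
6. Left → (A; A:dirty, B:clean)
7. Suck → (A; A:clean, B:clean)
8. Left → (A; A:clean, B:clean)

(A; A:clean, B:clean)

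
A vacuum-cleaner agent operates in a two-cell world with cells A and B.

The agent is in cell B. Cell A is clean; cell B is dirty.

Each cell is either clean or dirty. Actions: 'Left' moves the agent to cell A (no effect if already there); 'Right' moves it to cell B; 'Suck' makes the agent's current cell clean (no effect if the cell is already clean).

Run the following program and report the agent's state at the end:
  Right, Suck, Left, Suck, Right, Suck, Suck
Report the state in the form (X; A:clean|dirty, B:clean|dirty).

1) do Right; now (B; A:clean, B:dirty)
2) do Suck; now (B; A:clean, B:clean)
3) do Left; now (A; A:clean, B:clean)
4) do Suck; now (A; A:clean, B:clean)
5) do Right; now (B; A:clean, B:clean)
6) do Suck; now (B; A:clean, B:clean)
7) do Suck; now (B; A:clean, B:clean)

(B; A:clean, B:clean)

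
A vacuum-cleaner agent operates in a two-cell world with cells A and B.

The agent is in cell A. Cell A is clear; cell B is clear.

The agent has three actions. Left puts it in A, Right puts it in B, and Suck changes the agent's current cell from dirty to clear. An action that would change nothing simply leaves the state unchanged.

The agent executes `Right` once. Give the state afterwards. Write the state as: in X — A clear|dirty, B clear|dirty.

start: in A — A clear, B clear
[1] after Right: in B — A clear, B clear

in B — A clear, B clear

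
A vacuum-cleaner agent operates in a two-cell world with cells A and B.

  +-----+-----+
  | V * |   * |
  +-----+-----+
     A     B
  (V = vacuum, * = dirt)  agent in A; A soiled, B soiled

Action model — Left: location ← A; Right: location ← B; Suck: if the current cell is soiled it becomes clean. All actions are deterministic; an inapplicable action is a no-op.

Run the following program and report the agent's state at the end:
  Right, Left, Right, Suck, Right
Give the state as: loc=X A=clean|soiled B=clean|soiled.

loc=B A=soiled B=clean

step 1/5 (Right): loc=B A=soiled B=soiled
step 2/5 (Left): loc=A A=soiled B=soiled
step 3/5 (Right): loc=B A=soiled B=soiled
step 4/5 (Suck): loc=B A=soiled B=clean
step 5/5 (Right): loc=B A=soiled B=clean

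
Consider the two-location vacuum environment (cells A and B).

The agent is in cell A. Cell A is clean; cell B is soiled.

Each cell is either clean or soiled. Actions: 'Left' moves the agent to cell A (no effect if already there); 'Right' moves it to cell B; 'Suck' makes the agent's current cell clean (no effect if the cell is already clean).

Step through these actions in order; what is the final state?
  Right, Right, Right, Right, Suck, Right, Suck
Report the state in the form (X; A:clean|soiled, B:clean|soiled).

[1] after Right: (B; A:clean, B:soiled)
[2] after Right: (B; A:clean, B:soiled)
[3] after Right: (B; A:clean, B:soiled)
[4] after Right: (B; A:clean, B:soiled)
[5] after Suck: (B; A:clean, B:clean)
[6] after Right: (B; A:clean, B:clean)
[7] after Suck: (B; A:clean, B:clean)

(B; A:clean, B:clean)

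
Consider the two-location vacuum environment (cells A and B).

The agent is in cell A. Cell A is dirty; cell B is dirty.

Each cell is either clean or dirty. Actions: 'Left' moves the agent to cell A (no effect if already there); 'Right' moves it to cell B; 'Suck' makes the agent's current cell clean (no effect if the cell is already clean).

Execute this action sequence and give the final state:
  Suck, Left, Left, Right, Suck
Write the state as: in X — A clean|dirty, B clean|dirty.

Suck (#1): in A — A clean, B dirty
Left (#2): in A — A clean, B dirty
Left (#3): in A — A clean, B dirty
Right (#4): in B — A clean, B dirty
Suck (#5): in B — A clean, B clean

in B — A clean, B clean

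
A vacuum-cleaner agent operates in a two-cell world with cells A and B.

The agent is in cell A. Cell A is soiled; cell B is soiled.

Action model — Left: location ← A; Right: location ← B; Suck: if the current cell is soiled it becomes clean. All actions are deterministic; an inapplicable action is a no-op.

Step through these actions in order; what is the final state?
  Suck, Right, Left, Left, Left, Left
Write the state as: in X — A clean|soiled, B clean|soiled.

in A — A clean, B soiled

step 1/6 (Suck): in A — A clean, B soiled
step 2/6 (Right): in B — A clean, B soiled
step 3/6 (Left): in A — A clean, B soiled
step 4/6 (Left): in A — A clean, B soiled
step 5/6 (Left): in A — A clean, B soiled
step 6/6 (Left): in A — A clean, B soiled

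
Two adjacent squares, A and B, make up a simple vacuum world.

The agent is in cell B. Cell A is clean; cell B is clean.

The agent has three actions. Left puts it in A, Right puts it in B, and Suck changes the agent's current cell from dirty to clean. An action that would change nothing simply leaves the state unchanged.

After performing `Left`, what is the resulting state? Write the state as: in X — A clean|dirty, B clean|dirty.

in A — A clean, B clean

start: in B — A clean, B clean
1) do Left; now in A — A clean, B clean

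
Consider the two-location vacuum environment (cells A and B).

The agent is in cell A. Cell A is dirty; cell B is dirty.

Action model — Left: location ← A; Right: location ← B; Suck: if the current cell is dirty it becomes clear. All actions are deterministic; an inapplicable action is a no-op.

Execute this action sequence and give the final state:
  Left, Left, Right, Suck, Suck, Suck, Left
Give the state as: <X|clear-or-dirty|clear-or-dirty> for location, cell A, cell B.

1. Left → <A|dirty|dirty>
2. Left → <A|dirty|dirty>
3. Right → <B|dirty|dirty>
4. Suck → <B|dirty|clear>
5. Suck → <B|dirty|clear>
6. Suck → <B|dirty|clear>
7. Left → <A|dirty|clear>

<A|dirty|clear>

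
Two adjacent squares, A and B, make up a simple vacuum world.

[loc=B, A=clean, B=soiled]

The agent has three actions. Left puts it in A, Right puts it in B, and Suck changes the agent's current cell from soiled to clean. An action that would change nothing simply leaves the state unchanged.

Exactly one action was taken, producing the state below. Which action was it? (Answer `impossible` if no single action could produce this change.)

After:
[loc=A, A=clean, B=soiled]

Left

try  Left: in A — A clean, B soiled  ← match
try Right: in B — A clean, B soiled
try  Suck: in B — A clean, B clean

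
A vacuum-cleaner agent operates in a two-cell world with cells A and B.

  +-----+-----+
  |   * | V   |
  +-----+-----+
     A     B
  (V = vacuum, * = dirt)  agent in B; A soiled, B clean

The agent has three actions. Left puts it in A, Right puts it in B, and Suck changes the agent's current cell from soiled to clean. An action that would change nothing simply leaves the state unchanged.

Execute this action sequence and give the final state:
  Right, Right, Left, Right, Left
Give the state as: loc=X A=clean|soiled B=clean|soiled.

[1] after Right: loc=B A=soiled B=clean
[2] after Right: loc=B A=soiled B=clean
[3] after Left: loc=A A=soiled B=clean
[4] after Right: loc=B A=soiled B=clean
[5] after Left: loc=A A=soiled B=clean

loc=A A=soiled B=clean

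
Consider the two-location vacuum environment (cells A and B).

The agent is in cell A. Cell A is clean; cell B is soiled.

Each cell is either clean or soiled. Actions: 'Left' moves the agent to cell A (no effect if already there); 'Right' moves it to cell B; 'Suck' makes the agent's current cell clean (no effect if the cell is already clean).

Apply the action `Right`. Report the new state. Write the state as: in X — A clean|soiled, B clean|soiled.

in B — A clean, B soiled

start: in A — A clean, B soiled
t=1 Right ⇒ in B — A clean, B soiled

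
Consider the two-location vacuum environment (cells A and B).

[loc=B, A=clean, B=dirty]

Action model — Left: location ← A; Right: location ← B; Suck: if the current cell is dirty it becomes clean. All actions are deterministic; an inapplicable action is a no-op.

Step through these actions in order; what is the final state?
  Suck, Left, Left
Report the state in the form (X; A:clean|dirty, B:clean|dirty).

(A; A:clean, B:clean)

step 1/3 (Suck): (B; A:clean, B:clean)
step 2/3 (Left): (A; A:clean, B:clean)
step 3/3 (Left): (A; A:clean, B:clean)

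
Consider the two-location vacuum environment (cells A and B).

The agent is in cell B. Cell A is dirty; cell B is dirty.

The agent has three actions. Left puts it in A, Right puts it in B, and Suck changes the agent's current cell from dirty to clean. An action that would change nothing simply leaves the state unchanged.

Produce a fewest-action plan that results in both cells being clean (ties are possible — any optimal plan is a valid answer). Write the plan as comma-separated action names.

Suck, Left, Suck

[1] after Suck: (B; A:dirty, B:clean)
[2] after Left: (A; A:dirty, B:clean)
[3] after Suck: (A; A:clean, B:clean)
min 3: Suck B + move + Suck A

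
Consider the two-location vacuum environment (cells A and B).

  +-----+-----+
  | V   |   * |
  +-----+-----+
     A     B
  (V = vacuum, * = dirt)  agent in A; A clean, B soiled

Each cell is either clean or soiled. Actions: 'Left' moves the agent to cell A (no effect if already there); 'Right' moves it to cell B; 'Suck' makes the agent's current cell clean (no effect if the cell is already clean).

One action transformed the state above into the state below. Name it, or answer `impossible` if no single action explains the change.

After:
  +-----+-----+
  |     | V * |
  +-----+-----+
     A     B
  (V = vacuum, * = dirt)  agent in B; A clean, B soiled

try  Left: in A — A clean, B soiled
try Right: in B — A clean, B soiled  ← match
try  Suck: in A — A clean, B soiled

Right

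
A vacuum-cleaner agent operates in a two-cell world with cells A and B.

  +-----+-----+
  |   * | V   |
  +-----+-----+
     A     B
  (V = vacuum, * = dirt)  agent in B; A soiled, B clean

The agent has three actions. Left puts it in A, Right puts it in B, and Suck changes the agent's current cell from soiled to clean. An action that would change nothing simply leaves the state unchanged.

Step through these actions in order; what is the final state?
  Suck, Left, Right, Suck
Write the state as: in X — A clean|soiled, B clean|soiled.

[1] after Suck: in B — A soiled, B clean
[2] after Left: in A — A soiled, B clean
[3] after Right: in B — A soiled, B clean
[4] after Suck: in B — A soiled, B clean

in B — A soiled, B clean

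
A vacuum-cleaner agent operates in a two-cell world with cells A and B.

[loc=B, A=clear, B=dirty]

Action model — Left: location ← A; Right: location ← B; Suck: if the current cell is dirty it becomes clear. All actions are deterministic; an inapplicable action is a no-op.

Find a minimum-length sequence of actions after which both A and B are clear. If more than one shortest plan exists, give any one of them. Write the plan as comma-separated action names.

t=1 Suck ⇒ <B|clear|clear>
min 1: B is dirty, one Suck

Suck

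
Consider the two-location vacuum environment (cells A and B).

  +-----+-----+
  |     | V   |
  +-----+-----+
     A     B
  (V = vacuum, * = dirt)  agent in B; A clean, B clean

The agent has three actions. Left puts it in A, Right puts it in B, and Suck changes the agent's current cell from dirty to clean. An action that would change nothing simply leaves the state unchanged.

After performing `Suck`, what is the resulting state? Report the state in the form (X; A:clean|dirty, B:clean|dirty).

start: (B; A:clean, B:clean)
Suck (#1): (B; A:clean, B:clean)

(B; A:clean, B:clean)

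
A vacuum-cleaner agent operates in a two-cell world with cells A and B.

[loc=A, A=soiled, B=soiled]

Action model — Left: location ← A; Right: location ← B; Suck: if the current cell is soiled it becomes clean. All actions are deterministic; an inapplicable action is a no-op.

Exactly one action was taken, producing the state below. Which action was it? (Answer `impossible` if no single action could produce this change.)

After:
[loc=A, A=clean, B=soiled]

try  Left: in A — A soiled, B soiled
try Right: in B — A soiled, B soiled
try  Suck: in A — A clean, B soiled  ← match

Suck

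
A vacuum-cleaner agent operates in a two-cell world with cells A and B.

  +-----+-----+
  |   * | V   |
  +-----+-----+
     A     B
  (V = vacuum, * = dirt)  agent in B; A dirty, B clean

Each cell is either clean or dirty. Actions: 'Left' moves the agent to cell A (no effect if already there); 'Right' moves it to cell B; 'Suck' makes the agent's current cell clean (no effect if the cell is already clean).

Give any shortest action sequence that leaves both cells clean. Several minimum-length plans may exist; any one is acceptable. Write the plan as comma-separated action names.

Left, Suck

step 1/2 (Left): <A|dirty|clean>
step 2/2 (Suck): <A|clean|clean>
min 2: go A then Suck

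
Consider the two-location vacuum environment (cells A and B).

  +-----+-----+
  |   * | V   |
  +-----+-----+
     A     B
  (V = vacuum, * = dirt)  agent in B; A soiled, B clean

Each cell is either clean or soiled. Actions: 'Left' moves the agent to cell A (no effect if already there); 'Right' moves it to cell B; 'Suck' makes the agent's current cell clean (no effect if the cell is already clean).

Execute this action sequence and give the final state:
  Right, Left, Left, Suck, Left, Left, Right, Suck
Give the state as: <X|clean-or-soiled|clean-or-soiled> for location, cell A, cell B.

<B|clean|clean>

1. Right → <B|soiled|clean>
2. Left → <A|soiled|clean>
3. Left → <A|soiled|clean>
4. Suck → <A|clean|clean>
5. Left → <A|clean|clean>
6. Left → <A|clean|clean>
7. Right → <B|clean|clean>
8. Suck → <B|clean|clean>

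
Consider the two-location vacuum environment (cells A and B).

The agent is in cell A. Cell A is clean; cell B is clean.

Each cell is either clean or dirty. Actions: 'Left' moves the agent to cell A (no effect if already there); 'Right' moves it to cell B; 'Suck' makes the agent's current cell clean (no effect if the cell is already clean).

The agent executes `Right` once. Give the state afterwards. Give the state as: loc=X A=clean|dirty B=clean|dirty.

loc=B A=clean B=clean

start: loc=A A=clean B=clean
[1] after Right: loc=B A=clean B=clean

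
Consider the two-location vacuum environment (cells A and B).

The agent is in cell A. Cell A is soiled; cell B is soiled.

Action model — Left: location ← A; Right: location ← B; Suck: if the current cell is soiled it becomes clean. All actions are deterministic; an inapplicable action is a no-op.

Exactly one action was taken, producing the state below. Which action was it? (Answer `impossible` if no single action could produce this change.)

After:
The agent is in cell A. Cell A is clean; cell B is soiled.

try  Left: <A|soiled|soiled>
try Right: <B|soiled|soiled>
try  Suck: <A|clean|soiled>  ← match

Suck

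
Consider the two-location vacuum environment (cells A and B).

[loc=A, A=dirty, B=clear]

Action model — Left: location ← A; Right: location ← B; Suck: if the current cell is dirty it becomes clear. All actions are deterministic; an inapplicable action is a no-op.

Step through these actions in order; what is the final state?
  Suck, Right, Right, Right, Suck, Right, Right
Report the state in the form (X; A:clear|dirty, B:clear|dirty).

(B; A:clear, B:clear)

1) do Suck; now (A; A:clear, B:clear)
2) do Right; now (B; A:clear, B:clear)
3) do Right; now (B; A:clear, B:clear)
4) do Right; now (B; A:clear, B:clear)
5) do Suck; now (B; A:clear, B:clear)
6) do Right; now (B; A:clear, B:clear)
7) do Right; now (B; A:clear, B:clear)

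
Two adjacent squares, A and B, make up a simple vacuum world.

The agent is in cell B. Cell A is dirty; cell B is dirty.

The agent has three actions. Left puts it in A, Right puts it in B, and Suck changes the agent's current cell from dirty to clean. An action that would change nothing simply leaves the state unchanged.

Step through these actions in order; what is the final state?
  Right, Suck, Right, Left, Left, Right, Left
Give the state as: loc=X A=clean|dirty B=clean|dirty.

t=1 Right ⇒ loc=B A=dirty B=dirty
t=2 Suck ⇒ loc=B A=dirty B=clean
t=3 Right ⇒ loc=B A=dirty B=clean
t=4 Left ⇒ loc=A A=dirty B=clean
t=5 Left ⇒ loc=A A=dirty B=clean
t=6 Right ⇒ loc=B A=dirty B=clean
t=7 Left ⇒ loc=A A=dirty B=clean

loc=A A=dirty B=clean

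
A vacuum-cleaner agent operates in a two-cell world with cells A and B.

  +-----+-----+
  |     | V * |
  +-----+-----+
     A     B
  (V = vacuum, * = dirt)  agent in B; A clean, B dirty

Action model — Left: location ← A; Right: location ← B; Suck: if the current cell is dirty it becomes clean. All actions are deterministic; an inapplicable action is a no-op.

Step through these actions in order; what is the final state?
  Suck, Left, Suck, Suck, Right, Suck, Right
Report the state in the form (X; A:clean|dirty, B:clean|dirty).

(B; A:clean, B:clean)

Suck (#1): (B; A:clean, B:clean)
Left (#2): (A; A:clean, B:clean)
Suck (#3): (A; A:clean, B:clean)
Suck (#4): (A; A:clean, B:clean)
Right (#5): (B; A:clean, B:clean)
Suck (#6): (B; A:clean, B:clean)
Right (#7): (B; A:clean, B:clean)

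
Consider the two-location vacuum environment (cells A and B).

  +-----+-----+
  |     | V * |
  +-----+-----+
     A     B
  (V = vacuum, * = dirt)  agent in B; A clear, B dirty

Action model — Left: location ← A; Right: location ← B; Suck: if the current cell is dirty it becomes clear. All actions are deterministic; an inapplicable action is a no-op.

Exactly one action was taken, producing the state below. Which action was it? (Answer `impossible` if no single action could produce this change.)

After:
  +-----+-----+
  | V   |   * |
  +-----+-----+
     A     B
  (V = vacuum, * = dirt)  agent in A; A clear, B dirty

try  Left: in A — A clear, B dirty  ← match
try Right: in B — A clear, B dirty
try  Suck: in B — A clear, B clear

Left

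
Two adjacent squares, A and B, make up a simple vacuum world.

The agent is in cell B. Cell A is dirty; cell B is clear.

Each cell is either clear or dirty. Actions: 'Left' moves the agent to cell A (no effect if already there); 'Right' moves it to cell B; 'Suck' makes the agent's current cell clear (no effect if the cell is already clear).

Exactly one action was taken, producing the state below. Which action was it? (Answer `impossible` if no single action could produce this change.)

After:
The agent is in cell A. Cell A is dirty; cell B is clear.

Left

try  Left: loc=A A=dirty B=clear  ← match
try Right: loc=B A=dirty B=clear
try  Suck: loc=B A=dirty B=clear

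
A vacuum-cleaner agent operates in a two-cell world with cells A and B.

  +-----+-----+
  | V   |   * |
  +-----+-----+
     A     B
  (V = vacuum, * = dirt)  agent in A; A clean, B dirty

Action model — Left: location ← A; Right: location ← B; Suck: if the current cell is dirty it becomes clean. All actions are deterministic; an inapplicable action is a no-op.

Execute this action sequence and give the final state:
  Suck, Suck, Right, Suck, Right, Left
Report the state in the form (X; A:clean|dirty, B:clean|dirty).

Suck (#1): (A; A:clean, B:dirty)
Suck (#2): (A; A:clean, B:dirty)
Right (#3): (B; A:clean, B:dirty)
Suck (#4): (B; A:clean, B:clean)
Right (#5): (B; A:clean, B:clean)
Left (#6): (A; A:clean, B:clean)

(A; A:clean, B:clean)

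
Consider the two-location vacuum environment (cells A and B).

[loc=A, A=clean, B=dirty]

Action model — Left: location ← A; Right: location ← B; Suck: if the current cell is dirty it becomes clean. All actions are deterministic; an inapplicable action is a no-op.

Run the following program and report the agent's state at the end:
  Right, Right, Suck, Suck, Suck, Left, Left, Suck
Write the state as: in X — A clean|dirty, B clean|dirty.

step 1/8 (Right): in B — A clean, B dirty
step 2/8 (Right): in B — A clean, B dirty
step 3/8 (Suck): in B — A clean, B clean
step 4/8 (Suck): in B — A clean, B clean
step 5/8 (Suck): in B — A clean, B clean
step 6/8 (Left): in A — A clean, B clean
step 7/8 (Left): in A — A clean, B clean
step 8/8 (Suck): in A — A clean, B clean

in A — A clean, B clean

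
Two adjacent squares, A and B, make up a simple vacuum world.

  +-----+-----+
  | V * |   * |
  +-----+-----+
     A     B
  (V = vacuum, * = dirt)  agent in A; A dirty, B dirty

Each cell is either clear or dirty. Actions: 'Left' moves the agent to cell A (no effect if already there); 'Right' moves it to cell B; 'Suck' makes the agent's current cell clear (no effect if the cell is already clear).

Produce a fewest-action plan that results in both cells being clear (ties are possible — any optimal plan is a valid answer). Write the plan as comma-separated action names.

step 1/3 (Suck): loc=A A=clear B=dirty
step 2/3 (Right): loc=B A=clear B=dirty
step 3/3 (Suck): loc=B A=clear B=clear
min 3: Suck A + move + Suck B

Suck, Right, Suck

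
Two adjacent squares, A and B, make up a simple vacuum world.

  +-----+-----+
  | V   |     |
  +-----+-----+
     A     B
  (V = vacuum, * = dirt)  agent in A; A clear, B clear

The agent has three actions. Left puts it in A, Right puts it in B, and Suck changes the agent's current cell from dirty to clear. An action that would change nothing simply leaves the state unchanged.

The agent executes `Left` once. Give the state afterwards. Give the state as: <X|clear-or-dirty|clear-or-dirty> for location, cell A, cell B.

<A|clear|clear>

start: <A|clear|clear>
1. Left → <A|clear|clear>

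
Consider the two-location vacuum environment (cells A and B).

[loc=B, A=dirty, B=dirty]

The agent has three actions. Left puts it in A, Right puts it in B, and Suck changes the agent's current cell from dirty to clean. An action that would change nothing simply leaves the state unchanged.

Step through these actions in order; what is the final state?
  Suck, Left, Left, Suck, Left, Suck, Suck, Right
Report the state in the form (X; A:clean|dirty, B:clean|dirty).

t=1 Suck ⇒ (B; A:dirty, B:clean)
t=2 Left ⇒ (A; A:dirty, B:clean)
t=3 Left ⇒ (A; A:dirty, B:clean)
t=4 Suck ⇒ (A; A:clean, B:clean)
t=5 Left ⇒ (A; A:clean, B:clean)
t=6 Suck ⇒ (A; A:clean, B:clean)
t=7 Suck ⇒ (A; A:clean, B:clean)
t=8 Right ⇒ (B; A:clean, B:clean)

(B; A:clean, B:clean)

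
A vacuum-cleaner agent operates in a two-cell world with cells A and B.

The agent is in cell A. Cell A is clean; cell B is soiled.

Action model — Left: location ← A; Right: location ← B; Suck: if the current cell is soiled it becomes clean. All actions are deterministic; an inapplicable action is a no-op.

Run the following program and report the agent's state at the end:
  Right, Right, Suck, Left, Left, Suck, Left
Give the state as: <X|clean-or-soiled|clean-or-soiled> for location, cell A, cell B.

1. Right → <B|clean|soiled>
2. Right → <B|clean|soiled>
3. Suck → <B|clean|clean>
4. Left → <A|clean|clean>
5. Left → <A|clean|clean>
6. Suck → <A|clean|clean>
7. Left → <A|clean|clean>

<A|clean|clean>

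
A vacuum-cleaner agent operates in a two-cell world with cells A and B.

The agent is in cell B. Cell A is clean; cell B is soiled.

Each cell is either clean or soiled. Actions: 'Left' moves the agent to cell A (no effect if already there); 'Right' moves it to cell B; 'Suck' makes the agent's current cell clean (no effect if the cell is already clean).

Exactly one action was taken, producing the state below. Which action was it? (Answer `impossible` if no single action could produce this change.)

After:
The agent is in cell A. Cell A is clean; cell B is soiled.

try  Left: loc=A A=clean B=soiled  ← match
try Right: loc=B A=clean B=soiled
try  Suck: loc=B A=clean B=clean

Left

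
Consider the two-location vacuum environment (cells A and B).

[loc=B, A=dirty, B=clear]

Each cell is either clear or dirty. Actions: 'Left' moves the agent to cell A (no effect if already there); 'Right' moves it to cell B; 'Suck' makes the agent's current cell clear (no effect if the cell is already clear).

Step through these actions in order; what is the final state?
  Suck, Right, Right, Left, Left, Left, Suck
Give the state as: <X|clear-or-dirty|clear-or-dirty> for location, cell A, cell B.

<A|clear|clear>

step 1/7 (Suck): <B|dirty|clear>
step 2/7 (Right): <B|dirty|clear>
step 3/7 (Right): <B|dirty|clear>
step 4/7 (Left): <A|dirty|clear>
step 5/7 (Left): <A|dirty|clear>
step 6/7 (Left): <A|dirty|clear>
step 7/7 (Suck): <A|clear|clear>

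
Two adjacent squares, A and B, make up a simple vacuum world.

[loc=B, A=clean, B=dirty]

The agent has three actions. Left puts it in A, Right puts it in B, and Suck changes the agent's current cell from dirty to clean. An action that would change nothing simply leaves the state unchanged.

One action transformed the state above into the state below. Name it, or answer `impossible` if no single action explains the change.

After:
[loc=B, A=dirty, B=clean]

impossible

try  Left: (A; A:clean, B:dirty)
try Right: (B; A:clean, B:dirty)
try  Suck: (B; A:clean, B:clean)
no single action produces the after-state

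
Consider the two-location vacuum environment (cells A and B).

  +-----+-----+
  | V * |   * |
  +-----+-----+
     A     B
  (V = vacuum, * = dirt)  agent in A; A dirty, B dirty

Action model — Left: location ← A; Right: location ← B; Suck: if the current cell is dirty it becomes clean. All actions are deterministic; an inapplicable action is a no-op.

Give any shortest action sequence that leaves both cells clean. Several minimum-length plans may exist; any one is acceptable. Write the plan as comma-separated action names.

1. Suck → in A — A clean, B dirty
2. Right → in B — A clean, B dirty
3. Suck → in B — A clean, B clean
min 3: Suck A + move + Suck B

Suck, Right, Suck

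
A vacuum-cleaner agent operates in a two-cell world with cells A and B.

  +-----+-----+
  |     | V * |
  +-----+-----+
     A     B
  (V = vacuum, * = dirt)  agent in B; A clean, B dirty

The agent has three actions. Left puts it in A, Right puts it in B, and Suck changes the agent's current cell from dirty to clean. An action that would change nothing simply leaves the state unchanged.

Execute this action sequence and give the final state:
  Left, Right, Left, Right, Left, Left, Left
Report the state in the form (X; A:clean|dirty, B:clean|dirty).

Left (#1): (A; A:clean, B:dirty)
Right (#2): (B; A:clean, B:dirty)
Left (#3): (A; A:clean, B:dirty)
Right (#4): (B; A:clean, B:dirty)
Left (#5): (A; A:clean, B:dirty)
Left (#6): (A; A:clean, B:dirty)
Left (#7): (A; A:clean, B:dirty)

(A; A:clean, B:dirty)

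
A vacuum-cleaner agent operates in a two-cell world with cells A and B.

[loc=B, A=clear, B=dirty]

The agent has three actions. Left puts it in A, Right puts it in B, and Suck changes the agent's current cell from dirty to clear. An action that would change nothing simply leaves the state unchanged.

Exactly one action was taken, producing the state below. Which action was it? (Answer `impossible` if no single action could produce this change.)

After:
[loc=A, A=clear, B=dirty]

try  Left: <A|clear|dirty>  ← match
try Right: <B|clear|dirty>
try  Suck: <B|clear|clear>

Left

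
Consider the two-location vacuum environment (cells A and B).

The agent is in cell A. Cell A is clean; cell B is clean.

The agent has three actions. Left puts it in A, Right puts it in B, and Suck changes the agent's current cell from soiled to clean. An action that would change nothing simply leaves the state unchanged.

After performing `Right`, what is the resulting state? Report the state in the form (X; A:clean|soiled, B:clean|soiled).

start: (A; A:clean, B:clean)
t=1 Right ⇒ (B; A:clean, B:clean)

(B; A:clean, B:clean)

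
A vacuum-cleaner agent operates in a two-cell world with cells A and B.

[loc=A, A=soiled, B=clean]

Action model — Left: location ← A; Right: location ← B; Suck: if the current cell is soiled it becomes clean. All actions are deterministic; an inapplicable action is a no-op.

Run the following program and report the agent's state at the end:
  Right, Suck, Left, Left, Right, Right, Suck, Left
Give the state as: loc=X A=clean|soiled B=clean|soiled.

1. Right → loc=B A=soiled B=clean
2. Suck → loc=B A=soiled B=clean
3. Left → loc=A A=soiled B=clean
4. Left → loc=A A=soiled B=clean
5. Right → loc=B A=soiled B=clean
6. Right → loc=B A=soiled B=clean
7. Suck → loc=B A=soiled B=clean
8. Left → loc=A A=soiled B=clean

loc=A A=soiled B=clean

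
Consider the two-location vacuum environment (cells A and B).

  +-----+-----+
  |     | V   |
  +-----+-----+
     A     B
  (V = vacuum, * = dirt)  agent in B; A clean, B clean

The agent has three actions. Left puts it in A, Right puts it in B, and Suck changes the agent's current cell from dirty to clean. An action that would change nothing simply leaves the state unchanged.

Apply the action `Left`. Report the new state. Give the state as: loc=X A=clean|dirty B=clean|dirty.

loc=A A=clean B=clean

start: loc=B A=clean B=clean
t=1 Left ⇒ loc=A A=clean B=clean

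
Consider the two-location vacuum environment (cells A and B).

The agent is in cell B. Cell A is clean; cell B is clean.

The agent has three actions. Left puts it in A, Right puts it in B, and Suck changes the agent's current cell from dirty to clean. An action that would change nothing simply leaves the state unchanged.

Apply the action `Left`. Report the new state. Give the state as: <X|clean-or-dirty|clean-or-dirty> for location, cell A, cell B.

<A|clean|clean>

start: <B|clean|clean>
1. Left → <A|clean|clean>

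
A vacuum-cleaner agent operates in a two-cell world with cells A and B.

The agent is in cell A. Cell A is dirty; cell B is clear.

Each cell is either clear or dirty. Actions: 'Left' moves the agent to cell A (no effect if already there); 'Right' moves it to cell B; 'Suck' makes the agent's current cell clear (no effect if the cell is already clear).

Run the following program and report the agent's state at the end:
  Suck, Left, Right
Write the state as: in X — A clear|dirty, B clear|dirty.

1. Suck → in A — A clear, B clear
2. Left → in A — A clear, B clear
3. Right → in B — A clear, B clear

in B — A clear, B clear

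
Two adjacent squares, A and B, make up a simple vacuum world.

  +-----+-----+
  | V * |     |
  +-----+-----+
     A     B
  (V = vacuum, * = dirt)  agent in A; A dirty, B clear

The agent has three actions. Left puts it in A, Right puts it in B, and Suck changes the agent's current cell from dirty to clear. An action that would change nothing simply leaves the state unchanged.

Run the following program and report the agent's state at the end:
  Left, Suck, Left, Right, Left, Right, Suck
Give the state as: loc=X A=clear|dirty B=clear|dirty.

1) do Left; now loc=A A=dirty B=clear
2) do Suck; now loc=A A=clear B=clear
3) do Left; now loc=A A=clear B=clear
4) do Right; now loc=B A=clear B=clear
5) do Left; now loc=A A=clear B=clear
6) do Right; now loc=B A=clear B=clear
7) do Suck; now loc=B A=clear B=clear

loc=B A=clear B=clear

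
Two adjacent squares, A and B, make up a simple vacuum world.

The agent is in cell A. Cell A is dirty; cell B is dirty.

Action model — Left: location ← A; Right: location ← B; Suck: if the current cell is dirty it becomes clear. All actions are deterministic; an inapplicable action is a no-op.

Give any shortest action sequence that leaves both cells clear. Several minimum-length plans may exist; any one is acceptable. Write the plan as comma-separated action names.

Suck, Right, Suck

t=1 Suck ⇒ in A — A clear, B dirty
t=2 Right ⇒ in B — A clear, B dirty
t=3 Suck ⇒ in B — A clear, B clear
min 3: Suck A + move + Suck B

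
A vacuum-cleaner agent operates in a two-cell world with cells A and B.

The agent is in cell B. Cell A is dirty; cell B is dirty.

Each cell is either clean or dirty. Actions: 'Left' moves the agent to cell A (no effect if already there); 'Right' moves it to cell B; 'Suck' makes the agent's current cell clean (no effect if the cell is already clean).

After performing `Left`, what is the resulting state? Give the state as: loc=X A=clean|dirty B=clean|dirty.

start: loc=B A=dirty B=dirty
1) do Left; now loc=A A=dirty B=dirty

loc=A A=dirty B=dirty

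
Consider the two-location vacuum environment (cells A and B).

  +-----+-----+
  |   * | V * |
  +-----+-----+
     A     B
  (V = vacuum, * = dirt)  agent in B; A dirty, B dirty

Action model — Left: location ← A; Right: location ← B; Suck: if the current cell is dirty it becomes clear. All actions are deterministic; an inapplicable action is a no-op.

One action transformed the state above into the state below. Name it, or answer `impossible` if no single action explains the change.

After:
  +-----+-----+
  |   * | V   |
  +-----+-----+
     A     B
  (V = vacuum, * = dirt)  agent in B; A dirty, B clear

try  Left: <A|dirty|dirty>
try Right: <B|dirty|dirty>
try  Suck: <B|dirty|clear>  ← match

Suck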